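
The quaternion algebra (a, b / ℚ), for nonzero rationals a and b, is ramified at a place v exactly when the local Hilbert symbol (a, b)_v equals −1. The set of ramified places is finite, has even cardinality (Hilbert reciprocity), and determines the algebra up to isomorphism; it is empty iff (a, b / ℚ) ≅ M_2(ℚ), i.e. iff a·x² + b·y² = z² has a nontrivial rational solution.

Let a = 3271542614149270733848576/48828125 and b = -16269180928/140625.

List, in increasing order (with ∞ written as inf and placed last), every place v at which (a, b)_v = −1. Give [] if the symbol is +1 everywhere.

[5, 7, 13, 31]

(a, b) ≡ (14105, -62062) mod (ℚ^×)²; places V = {2, 3, 5, 7, 11, 13, 31, ∞}.
(a,b)_31: α=5, u≡23; β=1, v≡15 (mod 31); (23|31)=-1, (15|31)=-1; sign (−1)^1·-1^1·-1^5 = -1.
(a,b)_2: α=22, β=19; u≡1, v≡1 (mod 8); ε(u)ε(v)=0·0, αω(v)=22·0, βω(u)=19·0; sum ≡ 0  ⇒  +1.
(a,b)_5: α=-11, u≡1; β=-6, v≡3 (mod 5); (1|5)=+1, (3|5)=-1; sign (−1)^0·+1^-6·-1^-11 = -1.
(a,b)_∞: sgn(14105)=+, sgn(-62062)=−, so +1.
(a,b)_3: α=0, u≡2; β=-2, v≡2 (mod 3); (2|3)=-1, (2|3)=-1; sign (−1)^0·-1^-2·-1^0 = +1.
(a,b)_13: α=3, u≡5; β=1, v≡4 (mod 13); (5|13)=-1, (4|13)=+1; sign (−1)^0·-1^1·+1^3 = -1.
(a,b)_7: α=1, u≡6; β=1, v≡5 (mod 7); (6|7)=-1, (5|7)=-1; sign (−1)^1·-1^1·-1^1 = -1.
(a,b)_11: α=6, u≡3; β=1, v≡3 (mod 11); (3|11)=+1, (3|11)=+1; sign (−1)^0·+1^1·+1^6 = +1.
Ram(14105, -62062) = {5, 7, 13, 31}; no ℚ_5-point on the conic.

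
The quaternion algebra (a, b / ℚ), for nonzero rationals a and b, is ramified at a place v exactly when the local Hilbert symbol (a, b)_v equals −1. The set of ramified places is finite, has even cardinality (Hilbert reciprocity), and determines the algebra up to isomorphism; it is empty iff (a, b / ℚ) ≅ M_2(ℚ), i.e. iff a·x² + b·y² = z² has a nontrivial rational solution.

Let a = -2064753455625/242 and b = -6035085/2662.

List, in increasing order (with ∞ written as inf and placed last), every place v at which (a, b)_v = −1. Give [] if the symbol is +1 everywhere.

(a, b) ≡ (-2, -301070) mod (ℚ^×)²; places V = {2, 3, 5, 7, 11, 17, 23, ∞}.
(a,b)_11: α=-2, u≡4; β=-3, v≡5 (mod 11); (4|11)=+1, (5|11)=+1; sign (−1)^0·+1^-3·+1^-2 = +1.
(a,b)_17: α=2, u≡4; β=1, v≡4 (mod 17); (4|17)=+1, (4|17)=+1; sign (−1)^0·+1^1·+1^2 = +1.
(a,b)_23: α=2, u≡17; β=1, v≡21 (mod 23); (17|23)=-1, (21|23)=-1; sign (−1)^0·-1^1·-1^2 = -1.
(a,b)_7: α=4, u≡6; β=3, v≡5 (mod 7); (6|7)=-1, (5|7)=-1; sign (−1)^0·-1^3·-1^4 = -1.
(a,b)_3: α=2, u≡1; β=2, v≡1 (mod 3); (1|3)=+1, (1|3)=+1; sign (−1)^0·+1^2·+1^2 = +1.
(a,b)_5: α=4, u≡3; β=1, v≡4 (mod 5); (3|5)=-1, (4|5)=+1; sign (−1)^0·-1^1·+1^4 = -1.
(a,b)_2: α=-1, β=-1; u≡7, v≡1 (mod 8); ε(u)ε(v)=1·0, αω(v)=-1·0, βω(u)=-1·0; sum ≡ 0  ⇒  +1.
(a,b)_∞: sgn(-2)=−, sgn(-301070)=−, so -1.
Ram(-2, -301070) = {5, 7, 23, ∞}; no ℚ_5-point on the conic.

[5, 7, 23, inf]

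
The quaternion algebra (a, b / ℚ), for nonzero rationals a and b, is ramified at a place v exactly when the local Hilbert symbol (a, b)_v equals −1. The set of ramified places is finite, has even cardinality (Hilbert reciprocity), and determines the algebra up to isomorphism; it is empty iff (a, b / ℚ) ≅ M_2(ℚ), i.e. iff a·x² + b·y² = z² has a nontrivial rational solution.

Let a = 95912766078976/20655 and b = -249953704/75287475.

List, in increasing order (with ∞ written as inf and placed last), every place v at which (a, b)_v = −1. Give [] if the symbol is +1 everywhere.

Mod squares: a ≡ 3209430, b ≡ -7854. Check v ∈ {∞, 2, 3, 5, 7, 11, 13, 17, 29, 31}.
v=17: a=17^-1·(≡5), b=17^-1·(≡10) mod 17; (5|17)=-1, (10|17)=-1; (−1)^{-1·-1·8}·(-1)^-1·(-1)^-1 = +1.
v=29: a=29^1·(≡28), b=29^0·(≡13) mod 29; (28|29)=+1, (13|29)=+1; (−1)^{1·0·14}·(+1)^0·(+1)^1 = +1.
v=13: a=13^0·(≡12), b=13^2·(≡11) mod 13; (12|13)=+1, (11|13)=-1; (−1)^{0·2·6}·(+1)^2·(-1)^0 = +1.
v=∞: 3209430 > 0 and -7854 < 0  ⇒  (a,b)_∞ = +1.
v=5: a=5^-1·(≡1), b=5^-2·(≡4) mod 5; (1|5)=+1, (4|5)=+1; (−1)^{-1·-2·2}·(+1)^-2·(+1)^-1 = +1.
v=31: a=31^3·(≡29), b=31^0·(≡19) mod 31; (29|31)=-1, (19|31)=+1; (−1)^{3·0·15}·(-1)^0·(+1)^3 = +1.
v=11: a=11^2·(≡9), b=11^1·(≡1) mod 11; (9|11)=+1, (1|11)=+1; (−1)^{2·1·5}·(+1)^1·(+1)^2 = +1.
v=2: v_2(a)=17, v_2(b)=3; units ≡ 3, 1 (mod 8); ε·ε+αω+βω = 1·0+17·0+3·1 ≡ 1  ⇒  (a,b)_2 = -1.
v=7: a=7^1·(≡4), b=7^5·(≡6) mod 7; (4|7)=+1, (6|7)=-1; (−1)^{1·5·3}·(+1)^5·(-1)^1 = +1.
v=3: a=3^-5·(≡1), b=3^-11·(≡1) mod 3; (1|3)=+1, (1|3)=+1; (−1)^{-5·-11·1}·(+1)^-11·(+1)^-5 = -1.
(3209430, -7854 / ℚ) ramifies at {2, 3}: a division algebra.

[2, 3]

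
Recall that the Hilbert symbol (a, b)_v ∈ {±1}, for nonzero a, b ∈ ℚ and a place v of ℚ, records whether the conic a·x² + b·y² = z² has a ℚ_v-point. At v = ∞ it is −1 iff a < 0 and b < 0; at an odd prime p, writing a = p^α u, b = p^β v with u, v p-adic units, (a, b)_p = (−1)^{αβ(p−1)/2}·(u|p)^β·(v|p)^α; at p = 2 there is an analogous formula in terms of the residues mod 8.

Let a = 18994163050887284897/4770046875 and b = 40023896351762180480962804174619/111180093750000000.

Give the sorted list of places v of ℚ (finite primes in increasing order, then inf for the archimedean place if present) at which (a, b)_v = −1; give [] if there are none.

Mod squares: a ≡ 51, b ≡ 420546. Check v ∈ {∞, 2, 3, 5, 7, 11, 13, 17, 19, 29, 31, 37, 41, 47}.
v=41: a=41^2·(≡39), b=41^2·(≡25) mod 41; (39|41)=+1, (25|41)=+1; (−1)^{2·2·20}·(+1)^2·(+1)^2 = +1.
v=47: a=47^0·(≡9), b=47^2·(≡42) mod 47; (9|47)=+1, (42|47)=+1; (−1)^{0·2·23}·(+1)^2·(+1)^0 = +1.
v=29: a=29^-2·(≡22), b=29^0·(≡27) mod 29; (22|29)=+1, (27|29)=-1; (−1)^{-2·0·14}·(+1)^0·(-1)^-2 = +1.
v=2: v_2(a)=0, v_2(b)=-7; units ≡ 3, 1 (mod 8); ε·ε+αω+βω = 1·0+0·0+-7·1 ≡ 1  ⇒  (a,b)_2 = -1.
v=∞: 51 > 0 and 420546 > 0  ⇒  (a,b)_∞ = +1.
v=19: a=19^2·(≡8), b=19^3·(≡3) mod 19; (8|19)=-1, (3|19)=-1; (−1)^{2·3·9}·(-1)^3·(-1)^2 = -1.
v=11: a=11^-2·(≡6), b=11^-4·(≡3) mod 11; (6|11)=-1, (3|11)=+1; (−1)^{-2·-4·5}·(-1)^-4·(+1)^-2 = +1.
v=5: a=5^-6·(≡4), b=5^-12·(≡1) mod 5; (4|5)=+1, (1|5)=+1; (−1)^{-6·-12·2}·(+1)^-12·(+1)^-6 = +1.
v=7: a=7^2·(≡2), b=7^3·(≡2) mod 7; (2|7)=+1, (2|7)=+1; (−1)^{2·3·3}·(+1)^3·(+1)^2 = +1.
v=13: a=13^4·(≡1), b=13^6·(≡10) mod 13; (1|13)=+1, (10|13)=+1; (−1)^{4·6·6}·(+1)^6·(+1)^4 = +1.
v=31: a=31^2·(≡20), b=31^3·(≡10) mod 31; (20|31)=+1, (10|31)=+1; (−1)^{2·3·15}·(+1)^3·(+1)^2 = +1.
v=17: a=17^1·(≡5), b=17^1·(≡3) mod 17; (5|17)=-1, (3|17)=-1; (−1)^{1·1·8}·(-1)^1·(-1)^1 = +1.
v=3: a=3^-1·(≡2), b=3^-5·(≡1) mod 3; (2|3)=-1, (1|3)=+1; (−1)^{-1·-5·1}·(-1)^-5·(+1)^-1 = +1.
v=37: a=37^2·(≡15), b=37^4·(≡1) mod 37; (15|37)=-1, (1|37)=+1; (−1)^{2·4·18}·(-1)^4·(+1)^2 = +1.
|Ram(51, 420546)| = 2, even; anisotropic at {2, 19}.

[2, 19]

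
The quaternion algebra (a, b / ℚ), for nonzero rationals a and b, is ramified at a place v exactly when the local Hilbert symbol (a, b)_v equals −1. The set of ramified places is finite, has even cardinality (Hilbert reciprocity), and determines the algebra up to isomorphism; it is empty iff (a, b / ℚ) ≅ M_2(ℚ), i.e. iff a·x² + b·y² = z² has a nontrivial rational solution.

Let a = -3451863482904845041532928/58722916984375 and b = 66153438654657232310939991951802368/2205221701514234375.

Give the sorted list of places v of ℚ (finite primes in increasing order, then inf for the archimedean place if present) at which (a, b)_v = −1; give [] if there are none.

[2, 3]

(a, b) ≡ (-154, 3927) mod (ℚ^×)²; places V = {2, 3, 5, 7, 11, 13, 17, 23, 29, 47, ∞}.
(a,b)_2: α=25, β=32; u≡3, v≡7 (mod 8); ε(u)ε(v)=1·1, αω(v)=25·0, βω(u)=32·1; sum ≡ 1  ⇒  -1.
(a,b)_23: α=2, u≡15; β=4, v≡14 (mod 23); (15|23)=-1, (14|23)=-1; sign (−1)^0·-1^4·-1^2 = +1.
(a,b)_7: α=-1, u≡5; β=-1, v≡1 (mod 7); (5|7)=-1, (1|7)=+1; sign (−1)^1·-1^-1·+1^-1 = +1.
(a,b)_47: α=-2, u≡17; β=-4, v≡40 (mod 47); (17|47)=+1, (40|47)=-1; sign (−1)^0·+1^-4·-1^-2 = +1.
(a,b)_3: α=10, u≡2; β=13, v≡1 (mod 3); (2|3)=-1, (1|3)=+1; sign (−1)^0·-1^13·+1^10 = -1.
(a,b)_∞: sgn(-154)=−, sgn(3927)=+, so +1.
(a,b)_29: α=-2, u≡23; β=-2, v≡15 (mod 29); (23|29)=+1, (15|29)=-1; sign (−1)^0·+1^-2·-1^-2 = +1.
(a,b)_17: α=-2, u≡4; β=-3, v≡3 (mod 17); (4|17)=+1, (3|17)=-1; sign (−1)^0·+1^-3·-1^-2 = +1.
(a,b)_13: α=2, u≡5; β=0, v≡3 (mod 13); (5|13)=-1, (3|13)=+1; sign (−1)^0·-1^0·+1^2 = +1.
(a,b)_5: α=-6, u≡1; β=-6, v≡3 (mod 5); (1|5)=+1, (3|5)=-1; sign (−1)^0·+1^-6·-1^-6 = +1.
(a,b)_11: α=7, u≡8; β=13, v≡4 (mod 11); (8|11)=-1, (4|11)=+1; sign (−1)^1·-1^13·+1^7 = +1.
|Ram(-154, 3927)| = 2, even; anisotropic at {2, 3}.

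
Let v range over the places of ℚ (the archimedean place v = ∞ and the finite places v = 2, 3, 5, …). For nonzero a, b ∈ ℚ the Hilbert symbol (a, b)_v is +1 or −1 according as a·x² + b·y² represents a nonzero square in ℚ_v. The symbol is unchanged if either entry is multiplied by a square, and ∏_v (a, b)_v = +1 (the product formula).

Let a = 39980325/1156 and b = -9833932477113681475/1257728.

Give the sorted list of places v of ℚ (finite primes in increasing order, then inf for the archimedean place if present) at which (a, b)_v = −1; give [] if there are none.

Mod squares: a ≡ 32637, b ≡ -3194147. Check v ∈ {∞, 2, 3, 5, 7, 11, 17, 19, 23, 29, 31, 43}.
v=19: a=19^0·(≡15), b=19^3·(≡15) mod 19; (15|19)=-1, (15|19)=-1; (−1)^{0·3·9}·(-1)^3·(-1)^0 = -1.
v=3: a=3^1·(≡1), b=3^0·(≡1) mod 3; (1|3)=+1, (1|3)=+1; (−1)^{1·0·1}·(+1)^0·(+1)^1 = +1.
v=23: a=23^1·(≡16), b=23^2·(≡9) mod 23; (16|23)=+1, (9|23)=+1; (−1)^{1·2·11}·(+1)^2·(+1)^1 = +1.
v=29: a=29^0·(≡8), b=29^1·(≡7) mod 29; (8|29)=-1, (7|29)=+1; (−1)^{0·1·14}·(-1)^1·(+1)^0 = -1.
v=31: a=31^0·(≡10), b=31^1·(≡5) mod 31; (10|31)=+1, (5|31)=+1; (−1)^{0·1·15}·(+1)^1·(+1)^0 = +1.
v=11: a=11^1·(≡10), b=11^3·(≡5) mod 11; (10|11)=-1, (5|11)=+1; (−1)^{1·3·5}·(-1)^3·(+1)^1 = +1.
v=43: a=43^1·(≡20), b=43^2·(≡34) mod 43; (20|43)=-1, (34|43)=-1; (−1)^{1·2·21}·(-1)^2·(-1)^1 = -1.
v=5: a=5^2·(≡3), b=5^2·(≡2) mod 5; (3|5)=-1, (2|5)=-1; (−1)^{2·2·2}·(-1)^2·(-1)^2 = +1.
v=∞: 32637 > 0 and -3194147 < 0  ⇒  (a,b)_∞ = +1.
v=2: v_2(a)=-2, v_2(b)=-8; units ≡ 5, 5 (mod 8); ε·ε+αω+βω = 0·0+-2·1+-8·1 ≡ 0  ⇒  (a,b)_2 = +1.
v=7: a=7^2·(≡5), b=7^2·(≡2) mod 7; (5|7)=-1, (2|7)=+1; (−1)^{2·2·3}·(-1)^2·(+1)^2 = +1.
v=17: a=17^-2·(≡12), b=17^-3·(≡6) mod 17; (12|17)=-1, (6|17)=-1; (−1)^{-2·-3·8}·(-1)^-3·(-1)^-2 = -1.
|Ram(32637, -3194147)| = 4, even; anisotropic at {17, 19, 29, 43}.

[17, 19, 29, 43]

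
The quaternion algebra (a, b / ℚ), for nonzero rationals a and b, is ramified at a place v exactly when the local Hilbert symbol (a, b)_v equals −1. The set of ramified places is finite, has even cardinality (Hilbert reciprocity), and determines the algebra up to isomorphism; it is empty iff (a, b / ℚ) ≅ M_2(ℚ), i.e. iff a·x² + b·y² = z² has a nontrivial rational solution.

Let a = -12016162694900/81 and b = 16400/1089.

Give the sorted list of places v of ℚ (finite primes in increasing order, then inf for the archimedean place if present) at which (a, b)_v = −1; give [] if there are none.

(a, b) ≡ (-1458821, 41) mod (ℚ^×)²; places V = {2, 3, 5, 7, 11, 13, 17, 23, 41, ∞}.
(a,b)_5: α=2, u≡4; β=2, v≡4 (mod 5); (4|5)=+1, (4|5)=+1; sign (−1)^0·+1^2·+1^2 = +1.
(a,b)_41: α=3, u≡17; β=1, v≡37 (mod 41); (17|41)=-1, (37|41)=+1; sign (−1)^0·-1^1·+1^3 = -1.
(a,b)_7: α=3, u≡4; β=0, v≡5 (mod 7); (4|7)=+1, (5|7)=-1; sign (−1)^0·+1^0·-1^3 = -1.
(a,b)_3: α=-4, u≡1; β=-2, v≡2 (mod 3); (1|3)=+1, (2|3)=-1; sign (−1)^0·+1^-2·-1^-4 = +1.
(a,b)_∞: sgn(-1458821)=−, sgn(41)=+, so +1.
(a,b)_11: α=0, u≡8; β=-2, v≡6 (mod 11); (8|11)=-1, (6|11)=-1; sign (−1)^0·-1^-2·-1^0 = +1.
(a,b)_23: α=1, u≡5; β=0, v≡3 (mod 23); (5|23)=-1, (3|23)=+1; sign (−1)^0·-1^0·+1^1 = +1.
(a,b)_17: α=1, u≡6; β=0, v≡12 (mod 17); (6|17)=-1, (12|17)=-1; sign (−1)^0·-1^0·-1^1 = -1.
(a,b)_2: α=2, β=4; u≡3, v≡1 (mod 8); ε(u)ε(v)=1·0, αω(v)=2·0, βω(u)=4·1; sum ≡ 0  ⇒  +1.
(a,b)_13: α=1, u≡10; β=0, v≡2 (mod 13); (10|13)=+1, (2|13)=-1; sign (−1)^0·+1^0·-1^1 = -1.
|Ram(-1458821, 41)| = 4, even; anisotropic at {7, 13, 17, 41}.

[7, 13, 17, 41]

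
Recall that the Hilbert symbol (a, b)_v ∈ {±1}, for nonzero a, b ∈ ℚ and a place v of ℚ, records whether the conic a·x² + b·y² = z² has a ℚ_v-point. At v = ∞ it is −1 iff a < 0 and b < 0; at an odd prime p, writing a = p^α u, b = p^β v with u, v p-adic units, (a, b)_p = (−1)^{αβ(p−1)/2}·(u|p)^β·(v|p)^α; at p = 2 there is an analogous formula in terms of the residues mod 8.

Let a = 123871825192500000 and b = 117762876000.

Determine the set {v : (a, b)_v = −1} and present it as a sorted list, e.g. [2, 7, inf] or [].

Mod squares: a ≡ 3570, b ≡ 2310. Check v ∈ {∞, 2, 3, 5, 7, 11, 17}.
v=17: a=17^3·(≡12), b=17^2·(≡1) mod 17; (12|17)=-1, (1|17)=+1; (−1)^{3·2·8}·(-1)^2·(+1)^3 = +1.
v=∞: 3570 > 0 and 2310 > 0  ⇒  (a,b)_∞ = +1.
v=5: a=5^7·(≡4), b=5^3·(≡3) mod 5; (4|5)=+1, (3|5)=-1; (−1)^{7·3·2}·(+1)^3·(-1)^7 = -1.
v=7: a=7^3·(≡3), b=7^3·(≡4) mod 7; (3|7)=-1, (4|7)=+1; (−1)^{3·3·3}·(-1)^3·(+1)^3 = +1.
v=3: a=3^5·(≡2), b=3^3·(≡2) mod 3; (2|3)=-1, (2|3)=-1; (−1)^{5·3·1}·(-1)^3·(-1)^5 = -1.
v=11: a=11^2·(≡2), b=11^1·(≡1) mod 11; (2|11)=-1, (1|11)=+1; (−1)^{2·1·5}·(-1)^1·(+1)^2 = -1.
v=2: v_2(a)=5, v_2(b)=5; units ≡ 1, 3 (mod 8); ε·ε+αω+βω = 0·1+5·1+5·0 ≡ 1  ⇒  (a,b)_2 = -1.
|Ram(3570, 2310)| = 4, even; anisotropic at {2, 3, 5, 11}.

[2, 3, 5, 11]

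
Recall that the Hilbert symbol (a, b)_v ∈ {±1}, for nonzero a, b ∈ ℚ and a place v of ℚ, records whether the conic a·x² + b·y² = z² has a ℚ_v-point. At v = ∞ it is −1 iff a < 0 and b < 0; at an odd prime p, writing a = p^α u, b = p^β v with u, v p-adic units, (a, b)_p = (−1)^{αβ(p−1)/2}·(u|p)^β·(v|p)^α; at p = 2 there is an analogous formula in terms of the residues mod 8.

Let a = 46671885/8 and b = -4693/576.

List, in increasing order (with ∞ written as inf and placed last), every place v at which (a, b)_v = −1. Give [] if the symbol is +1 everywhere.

(a, b) ≡ (170, -13) mod (ℚ^×)²; places V = {2, 3, 5, 13, 17, 19, ∞}.
(a,b)_17: α=1, u≡3; β=0, v≡9 (mod 17); (3|17)=-1, (9|17)=+1; sign (−1)^0·-1^0·+1^1 = +1.
(a,b)_3: α=2, u≡2; β=-2, v≡2 (mod 3); (2|3)=-1, (2|3)=-1; sign (−1)^0·-1^-2·-1^2 = +1.
(a,b)_2: α=-3, β=-6; u≡5, v≡3 (mod 8); ε(u)ε(v)=0·1, αω(v)=-3·1, βω(u)=-6·1; sum ≡ 1  ⇒  -1.
(a,b)_5: α=1, u≡4; β=0, v≡2 (mod 5); (4|5)=+1, (2|5)=-1; sign (−1)^0·+1^0·-1^1 = -1.
(a,b)_19: α=2, u≡13; β=2, v≡1 (mod 19); (13|19)=-1, (1|19)=+1; sign (−1)^0·-1^2·+1^2 = +1.
(a,b)_∞: sgn(170)=+, sgn(-13)=−, so +1.
(a,b)_13: α=2, u≡4; β=1, v≡4 (mod 13); (4|13)=+1, (4|13)=+1; sign (−1)^0·+1^1·+1^2 = +1.
(170, -13 / ℚ) ramifies at {2, 5}: a division algebra.

[2, 5]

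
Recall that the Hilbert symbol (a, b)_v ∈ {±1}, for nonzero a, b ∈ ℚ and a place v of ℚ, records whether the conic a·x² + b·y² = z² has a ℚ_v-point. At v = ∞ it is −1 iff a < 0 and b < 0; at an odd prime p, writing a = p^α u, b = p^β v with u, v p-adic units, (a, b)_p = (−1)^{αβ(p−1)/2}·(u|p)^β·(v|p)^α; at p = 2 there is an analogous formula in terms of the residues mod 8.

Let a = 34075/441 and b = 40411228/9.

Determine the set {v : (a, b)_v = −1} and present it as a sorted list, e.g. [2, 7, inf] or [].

(a, b) ≡ (1363, 10102807) mod (ℚ^×)²; places V = {2, 3, 5, 7, 11, 13, 29, 31, 43, 47, 53, ∞}.
(a,b)_5: α=2, u≡3; β=0, v≡2 (mod 5); (3|5)=-1, (2|5)=-1; sign (−1)^0·-1^0·-1^2 = +1.
(a,b)_11: α=0, u≡8; β=1, v≡5 (mod 11); (8|11)=-1, (5|11)=+1; sign (−1)^0·-1^1·+1^0 = -1.
(a,b)_13: α=0, u≡11; β=1, v≡1 (mod 13); (11|13)=-1, (1|13)=+1; sign (−1)^0·-1^1·+1^0 = -1.
(a,b)_∞: sgn(1363)=+, sgn(10102807)=+, so +1.
(a,b)_53: α=0, u≡6; β=1, v≡2 (mod 53); (6|53)=+1, (2|53)=-1; sign (−1)^0·+1^1·-1^0 = +1.
(a,b)_31: α=0, u≡23; β=1, v≡18 (mod 31); (23|31)=-1, (18|31)=+1; sign (−1)^0·-1^1·+1^0 = -1.
(a,b)_43: α=0, u≡33; β=1, v≡13 (mod 43); (33|43)=-1, (13|43)=+1; sign (−1)^0·-1^1·+1^0 = -1.
(a,b)_29: α=1, u≡17; β=0, v≡2 (mod 29); (17|29)=-1, (2|29)=-1; sign (−1)^0·-1^0·-1^1 = -1.
(a,b)_47: α=1, u≡22; β=0, v≡28 (mod 47); (22|47)=-1, (28|47)=+1; sign (−1)^0·-1^0·+1^1 = +1.
(a,b)_2: α=0, β=2; u≡3, v≡7 (mod 8); ε(u)ε(v)=1·1, αω(v)=0·0, βω(u)=2·1; sum ≡ 1  ⇒  -1.
(a,b)_3: α=-2, u≡1; β=-2, v≡1 (mod 3); (1|3)=+1, (1|3)=+1; sign (−1)^0·+1^-2·+1^-2 = +1.
(a,b)_7: α=-2, u≡3; β=0, v≡2 (mod 7); (3|7)=-1, (2|7)=+1; sign (−1)^0·-1^0·+1^-2 = +1.
Ram(1363, 10102807) = {2, 11, 13, 29, 31, 43}; no ℚ_2-point on the conic.

[2, 11, 13, 29, 31, 43]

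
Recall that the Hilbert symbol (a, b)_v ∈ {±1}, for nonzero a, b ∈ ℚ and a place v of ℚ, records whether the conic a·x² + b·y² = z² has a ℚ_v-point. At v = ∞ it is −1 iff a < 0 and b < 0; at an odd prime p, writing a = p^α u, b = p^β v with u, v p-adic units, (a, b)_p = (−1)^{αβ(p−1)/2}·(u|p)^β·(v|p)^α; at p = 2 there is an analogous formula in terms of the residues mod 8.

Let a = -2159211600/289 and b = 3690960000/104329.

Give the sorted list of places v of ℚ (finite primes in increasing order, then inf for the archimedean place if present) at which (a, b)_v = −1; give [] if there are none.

Mod squares: a ≡ -21, b ≡ 546. Check v ∈ {∞, 2, 3, 5, 7, 13, 17, 19}.
v=7: a=7^1·(≡4), b=7^1·(≡2) mod 7; (4|7)=+1, (2|7)=+1; (−1)^{1·1·3}·(+1)^1·(+1)^1 = -1.
v=3: a=3^3·(≡2), b=3^1·(≡2) mod 3; (2|3)=-1, (2|3)=-1; (−1)^{3·1·1}·(-1)^1·(-1)^3 = -1.
v=∞: -21 < 0 and 546 > 0  ⇒  (a,b)_∞ = +1.
v=5: a=5^2·(≡4), b=5^4·(≡4) mod 5; (4|5)=+1, (4|5)=+1; (−1)^{2·4·2}·(+1)^4·(+1)^2 = +1.
v=2: v_2(a)=4, v_2(b)=7; units ≡ 3, 1 (mod 8); ε·ε+αω+βω = 1·0+4·0+7·1 ≡ 1  ⇒  (a,b)_2 = -1.
v=17: a=17^-2·(≡16), b=17^-2·(≡9) mod 17; (16|17)=+1, (9|17)=+1; (−1)^{-2·-2·8}·(+1)^-2·(+1)^-2 = +1.
v=13: a=13^4·(≡7), b=13^3·(≡9) mod 13; (7|13)=-1, (9|13)=+1; (−1)^{4·3·6}·(-1)^3·(+1)^4 = -1.
v=19: a=19^0·(≡1), b=19^-2·(≡3) mod 19; (1|19)=+1, (3|19)=-1; (−1)^{0·-2·9}·(+1)^-2·(-1)^0 = +1.
Ram(-21, 546) = {2, 3, 7, 13}; no ℚ_2-point on the conic.

[2, 3, 7, 13]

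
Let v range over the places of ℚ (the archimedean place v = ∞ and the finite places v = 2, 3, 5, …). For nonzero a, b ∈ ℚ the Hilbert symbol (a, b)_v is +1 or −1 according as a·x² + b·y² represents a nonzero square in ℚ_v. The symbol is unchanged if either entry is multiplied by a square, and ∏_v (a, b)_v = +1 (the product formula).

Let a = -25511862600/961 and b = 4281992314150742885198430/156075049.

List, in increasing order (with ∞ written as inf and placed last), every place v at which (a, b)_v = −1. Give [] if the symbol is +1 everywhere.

(a, b) ≡ (-20706, 30) mod (ℚ^×)²; places V = {2, 3, 5, 7, 13, 17, 29, 31, 37, 41, ∞}.
(a,b)_7: α=1, u≡3; β=0, v≡4 (mod 7); (3|7)=-1, (4|7)=+1; sign (−1)^0·-1^0·+1^1 = +1.
(a,b)_31: α=-2, u≡10; β=-4, v≡6 (mod 31); (10|31)=+1, (6|31)=-1; sign (−1)^0·+1^-4·-1^-2 = +1.
(a,b)_41: α=0, u≡20; β=4, v≡35 (mod 41); (20|41)=+1, (35|41)=-1; sign (−1)^0·+1^4·-1^0 = +1.
(a,b)_5: α=2, u≡1; β=1, v≡4 (mod 5); (1|5)=+1, (4|5)=+1; sign (−1)^0·+1^1·+1^2 = +1.
(a,b)_17: α=1, u≡11; β=2, v≡16 (mod 17); (11|17)=-1, (16|17)=+1; sign (−1)^0·-1^2·+1^1 = +1.
(a,b)_3: α=3, u≡1; β=5, v≡1 (mod 3); (1|3)=+1, (1|3)=+1; sign (−1)^1·+1^5·+1^3 = -1.
(a,b)_13: α=0, u≡3; β=-2, v≡3 (mod 13); (3|13)=+1, (3|13)=+1; sign (−1)^0·+1^-2·+1^0 = +1.
(a,b)_37: α=2, u≡17; β=6, v≡9 (mod 37); (17|37)=-1, (9|37)=+1; sign (−1)^0·-1^6·+1^2 = +1.
(a,b)_2: α=3, β=1; u≡7, v≡7 (mod 8); ε(u)ε(v)=1·1, αω(v)=3·0, βω(u)=1·0; sum ≡ 1  ⇒  -1.
(a,b)_29: α=1, u≡2; β=2, v≡7 (mod 29); (2|29)=-1, (7|29)=+1; sign (−1)^0·-1^2·+1^1 = +1.
(a,b)_∞: sgn(-20706)=−, sgn(30)=+, so +1.
|Ram(-20706, 30)| = 2, even; anisotropic at {2, 3}.

[2, 3]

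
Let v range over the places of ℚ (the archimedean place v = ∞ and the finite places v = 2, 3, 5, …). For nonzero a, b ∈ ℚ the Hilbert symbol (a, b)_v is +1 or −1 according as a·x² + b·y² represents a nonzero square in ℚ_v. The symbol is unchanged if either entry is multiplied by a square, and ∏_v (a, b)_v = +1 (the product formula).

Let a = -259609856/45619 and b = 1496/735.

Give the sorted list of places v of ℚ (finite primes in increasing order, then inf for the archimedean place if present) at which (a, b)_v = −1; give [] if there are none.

Mod squares: a ≡ -551, b ≡ 5610. Check v ∈ {∞, 2, 3, 5, 7, 11, 17, 19, 29}.
v=19: a=19^-1·(≡1), b=19^0·(≡4) mod 19; (1|19)=+1, (4|19)=+1; (−1)^{-1·0·9}·(+1)^0·(+1)^-1 = +1.
v=11: a=11^2·(≡7), b=11^1·(≡9) mod 11; (7|11)=-1, (9|11)=+1; (−1)^{2·1·5}·(-1)^1·(+1)^2 = -1.
v=7: a=7^-4·(≡1), b=7^-2·(≡5) mod 7; (1|7)=+1, (5|7)=-1; (−1)^{-4·-2·3}·(+1)^-2·(-1)^-4 = +1.
v=2: v_2(a)=8, v_2(b)=3; units ≡ 1, 5 (mod 8); ε·ε+αω+βω = 0·0+8·1+3·0 ≡ 0  ⇒  (a,b)_2 = +1.
v=17: a=17^2·(≡14), b=17^1·(≡5) mod 17; (14|17)=-1, (5|17)=-1; (−1)^{2·1·8}·(-1)^1·(-1)^2 = -1.
v=∞: -551 < 0 and 5610 > 0  ⇒  (a,b)_∞ = +1.
v=5: a=5^0·(≡1), b=5^-1·(≡3) mod 5; (1|5)=+1, (3|5)=-1; (−1)^{0·-1·2}·(+1)^-1·(-1)^0 = +1.
v=29: a=29^1·(≡2), b=29^0·(≡22) mod 29; (2|29)=-1, (22|29)=+1; (−1)^{1·0·14}·(-1)^0·(+1)^1 = +1.
v=3: a=3^0·(≡1), b=3^-1·(≡1) mod 3; (1|3)=+1, (1|3)=+1; (−1)^{0·-1·1}·(+1)^-1·(+1)^0 = +1.
(-551, 5610 / ℚ) ramifies at {11, 17}: a division algebra.

[11, 17]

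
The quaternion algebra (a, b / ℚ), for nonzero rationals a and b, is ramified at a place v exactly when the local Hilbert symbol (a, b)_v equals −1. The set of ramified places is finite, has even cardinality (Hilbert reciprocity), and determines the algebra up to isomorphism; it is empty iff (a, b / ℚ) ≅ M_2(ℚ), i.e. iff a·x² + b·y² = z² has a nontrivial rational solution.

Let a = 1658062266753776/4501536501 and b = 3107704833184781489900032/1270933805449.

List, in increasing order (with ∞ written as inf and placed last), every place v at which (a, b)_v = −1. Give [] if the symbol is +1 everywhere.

Mod squares: a ≡ 250971, b ≡ 58. Check v ∈ {∞, 2, 3, 7, 11, 13, 17, 19, 29, 37}.
v=37: a=37^1·(≡26), b=37^2·(≡1) mod 37; (26|37)=+1, (1|37)=+1; (−1)^{1·2·18}·(+1)^2·(+1)^1 = +1.
v=11: a=11^-8·(≡7), b=11^-10·(≡9) mod 11; (7|11)=-1, (9|11)=+1; (−1)^{-8·-10·5}·(-1)^-10·(+1)^-8 = +1.
v=19: a=19^3·(≡5), b=19^4·(≡6) mod 19; (5|19)=+1, (6|19)=+1; (−1)^{3·4·9}·(+1)^4·(+1)^3 = +1.
v=13: a=13^4·(≡2), b=13^6·(≡8) mod 13; (2|13)=-1, (8|13)=-1; (−1)^{4·6·6}·(-1)^6·(-1)^4 = +1.
v=2: v_2(a)=4, v_2(b)=9; units ≡ 3, 5 (mod 8); ε·ε+αω+βω = 1·0+4·1+9·1 ≡ 1  ⇒  (a,b)_2 = -1.
v=29: a=29^2·(≡5), b=29^3·(≡18) mod 29; (5|29)=+1, (18|29)=-1; (−1)^{2·3·14}·(+1)^3·(-1)^2 = +1.
v=∞: 250971 > 0 and 58 > 0  ⇒  (a,b)_∞ = +1.
v=7: a=7^-1·(≡5), b=7^-2·(≡4) mod 7; (5|7)=-1, (4|7)=+1; (−1)^{-1·-2·3}·(-1)^-2·(+1)^-1 = +1.
v=17: a=17^1·(≡14), b=17^2·(≡7) mod 17; (14|17)=-1, (7|17)=-1; (−1)^{1·2·8}·(-1)^2·(-1)^1 = -1.
v=3: a=3^-1·(≡2), b=3^0·(≡1) mod 3; (2|3)=-1, (1|3)=+1; (−1)^{-1·0·1}·(-1)^0·(+1)^-1 = +1.
|Ram(250971, 58)| = 2, even; anisotropic at {2, 17}.

[2, 17]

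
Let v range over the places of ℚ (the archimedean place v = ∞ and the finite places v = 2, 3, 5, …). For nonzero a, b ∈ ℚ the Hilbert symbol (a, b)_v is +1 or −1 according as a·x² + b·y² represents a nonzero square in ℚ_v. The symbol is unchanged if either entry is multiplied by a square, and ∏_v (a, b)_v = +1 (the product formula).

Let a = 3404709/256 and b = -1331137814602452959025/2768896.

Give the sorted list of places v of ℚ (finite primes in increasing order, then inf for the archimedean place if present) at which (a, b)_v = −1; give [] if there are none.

(a, b) ≡ (1309, -37961) mod (ℚ^×)²; places V = {2, 3, 5, 7, 11, 13, 17, 29, ∞}.
(a,b)_17: α=3, u≡13; β=7, v≡7 (mod 17); (13|17)=+1, (7|17)=-1; sign (−1)^0·+1^7·-1^3 = -1.
(a,b)_5: α=0, u≡4; β=2, v≡4 (mod 5); (4|5)=+1, (4|5)=+1; sign (−1)^0·+1^2·+1^0 = +1.
(a,b)_3: α=2, u≡1; β=4, v≡1 (mod 3); (1|3)=+1, (1|3)=+1; sign (−1)^0·+1^4·+1^2 = +1.
(a,b)_2: α=-8, β=-14; u≡5, v≡7 (mod 8); ε(u)ε(v)=0·1, αω(v)=-8·0, βω(u)=-14·1; sum ≡ 0  ⇒  +1.
(a,b)_13: α=0, u≡1; β=-2, v≡3 (mod 13); (1|13)=+1, (3|13)=+1; sign (−1)^0·+1^-2·+1^0 = +1.
(a,b)_∞: sgn(1309)=+, sgn(-37961)=−, so +1.
(a,b)_29: α=0, u≡13; β=1, v≡1 (mod 29); (13|29)=+1, (1|29)=+1; sign (−1)^0·+1^1·+1^0 = +1.
(a,b)_11: α=1, u≡4; β=5, v≡1 (mod 11); (4|11)=+1, (1|11)=+1; sign (−1)^1·+1^5·+1^1 = -1.
(a,b)_7: α=1, u≡5; β=3, v≡4 (mod 7); (5|7)=-1, (4|7)=+1; sign (−1)^1·-1^3·+1^1 = +1.
|Ram(1309, -37961)| = 2, even; anisotropic at {11, 17}.

[11, 17]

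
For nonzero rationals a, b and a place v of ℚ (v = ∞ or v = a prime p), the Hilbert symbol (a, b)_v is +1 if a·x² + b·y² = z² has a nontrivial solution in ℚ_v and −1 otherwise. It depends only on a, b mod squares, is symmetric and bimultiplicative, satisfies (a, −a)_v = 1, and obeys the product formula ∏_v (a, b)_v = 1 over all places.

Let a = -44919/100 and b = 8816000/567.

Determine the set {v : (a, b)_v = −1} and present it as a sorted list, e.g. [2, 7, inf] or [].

(a, b) ≡ (-4991, 38570) mod (ℚ^×)²; places V = {2, 3, 5, 7, 19, 23, 29, 31, ∞}.
(a,b)_23: α=1, u≡6; β=0, v≡22 (mod 23); (6|23)=+1, (22|23)=-1; sign (−1)^0·+1^0·-1^1 = -1.
(a,b)_19: α=0, u≡7; β=1, v≡6 (mod 19); (7|19)=+1, (6|19)=+1; sign (−1)^0·+1^1·+1^0 = +1.
(a,b)_∞: sgn(-4991)=−, sgn(38570)=+, so +1.
(a,b)_5: α=-2, u≡4; β=3, v≡4 (mod 5); (4|5)=+1, (4|5)=+1; sign (−1)^0·+1^3·+1^-2 = +1.
(a,b)_2: α=-2, β=7; u≡1, v≡5 (mod 8); ε(u)ε(v)=0·0, αω(v)=-2·1, βω(u)=7·0; sum ≡ 0  ⇒  +1.
(a,b)_31: α=1, u≡10; β=0, v≡21 (mod 31); (10|31)=+1, (21|31)=-1; sign (−1)^0·+1^0·-1^1 = -1.
(a,b)_29: α=0, u≡18; β=1, v≡5 (mod 29); (18|29)=-1, (5|29)=+1; sign (−1)^0·-1^1·+1^0 = -1.
(a,b)_7: α=1, u≡1; β=-1, v≡1 (mod 7); (1|7)=+1, (1|7)=+1; sign (−1)^1·+1^-1·+1^1 = -1.
(a,b)_3: α=2, u≡1; β=-4, v≡2 (mod 3); (1|3)=+1, (2|3)=-1; sign (−1)^0·+1^-4·-1^2 = +1.
|Ram(-4991, 38570)| = 4, even; anisotropic at {7, 23, 29, 31}.

[7, 23, 29, 31]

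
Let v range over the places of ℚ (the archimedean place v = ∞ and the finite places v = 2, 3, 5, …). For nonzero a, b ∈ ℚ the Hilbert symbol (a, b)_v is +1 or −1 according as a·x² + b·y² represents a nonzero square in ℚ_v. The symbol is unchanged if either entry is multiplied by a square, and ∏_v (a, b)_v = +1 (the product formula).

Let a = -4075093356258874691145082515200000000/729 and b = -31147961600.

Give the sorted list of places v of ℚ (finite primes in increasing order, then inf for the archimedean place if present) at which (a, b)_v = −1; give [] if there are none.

[7, 23, 29, inf]

(a, b) ≡ (-6136487, -4866869) mod (ℚ^×)²; places V = {2, 3, 5, 7, 13, 19, 23, 29, 37, 43, ∞}.
(a,b)_23: α=4, u≡15; β=1, v≡5 (mod 23); (15|23)=-1, (5|23)=-1; sign (−1)^0·-1^1·-1^4 = -1.
(a,b)_5: α=8, u≡2; β=2, v≡1 (mod 5); (2|5)=-1, (1|5)=+1; sign (−1)^0·-1^2·+1^8 = +1.
(a,b)_29: α=1, u≡3; β=0, v≡18 (mod 29); (3|29)=-1, (18|29)=-1; sign (−1)^0·-1^0·-1^1 = -1.
(a,b)_43: α=3, u≡37; β=1, v≡6 (mod 43); (37|43)=-1, (6|43)=+1; sign (−1)^1·-1^1·+1^3 = +1.
(a,b)_37: α=3, u≡32; β=1, v≡2 (mod 37); (32|37)=-1, (2|37)=-1; sign (−1)^0·-1^1·-1^3 = +1.
(a,b)_2: α=14, β=8; u≡1, v≡3 (mod 8); ε(u)ε(v)=0·1, αω(v)=14·1, βω(u)=8·0; sum ≡ 0  ⇒  +1.
(a,b)_7: α=5, u≡4; β=1, v≡2 (mod 7); (4|7)=+1, (2|7)=+1; sign (−1)^1·+1^1·+1^5 = -1.
(a,b)_3: α=-6, u≡1; β=0, v≡1 (mod 3); (1|3)=+1, (1|3)=+1; sign (−1)^0·+1^0·+1^-6 = +1.
(a,b)_13: α=2, u≡6; β=0, v≡11 (mod 13); (6|13)=-1, (11|13)=-1; sign (−1)^0·-1^0·-1^2 = +1.
(a,b)_19: α=3, u≡12; β=1, v≡17 (mod 19); (12|19)=-1, (17|19)=+1; sign (−1)^1·-1^1·+1^3 = +1.
(a,b)_∞: sgn(-6136487)=−, sgn(-4866869)=−, so -1.
Ram(-6136487, -4866869) = {7, 23, 29, ∞}; no ℚ_7-point on the conic.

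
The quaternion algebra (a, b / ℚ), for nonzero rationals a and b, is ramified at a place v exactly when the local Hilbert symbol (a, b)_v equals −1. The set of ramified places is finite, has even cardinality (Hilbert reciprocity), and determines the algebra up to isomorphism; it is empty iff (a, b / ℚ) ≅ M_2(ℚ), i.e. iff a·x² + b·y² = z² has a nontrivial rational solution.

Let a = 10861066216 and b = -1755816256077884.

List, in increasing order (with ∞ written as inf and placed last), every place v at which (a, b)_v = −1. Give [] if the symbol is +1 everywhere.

[13, 19]

(a, b) ≡ (154, -4199) mod (ℚ^×)²; places V = {2, 7, 11, 13, 17, 19, ∞}.
(a,b)_13: α=2, u≡7; β=3, v≡6 (mod 13); (7|13)=-1, (6|13)=-1; sign (−1)^0·-1^3·-1^2 = -1.
(a,b)_∞: sgn(154)=+, sgn(-4199)=−, so +1.
(a,b)_11: α=1, u≡9; β=2, v≡1 (mod 11); (9|11)=+1, (1|11)=+1; sign (−1)^0·+1^2·+1^1 = +1.
(a,b)_2: α=3, β=2; u≡5, v≡1 (mod 8); ε(u)ε(v)=0·0, αω(v)=3·0, βω(u)=2·1; sum ≡ 0  ⇒  +1.
(a,b)_19: α=2, u≡12; β=3, v≡4 (mod 19); (12|19)=-1, (4|19)=+1; sign (−1)^0·-1^3·+1^2 = -1.
(a,b)_17: α=2, u≡1; β=3, v≡2 (mod 17); (1|17)=+1, (2|17)=+1; sign (−1)^0·+1^3·+1^2 = +1.
(a,b)_7: α=1, u≡4; β=2, v≡1 (mod 7); (4|7)=+1, (1|7)=+1; sign (−1)^0·+1^2·+1^1 = +1.
Ram(154, -4199) = {13, 19}; no ℚ_13-point on the conic.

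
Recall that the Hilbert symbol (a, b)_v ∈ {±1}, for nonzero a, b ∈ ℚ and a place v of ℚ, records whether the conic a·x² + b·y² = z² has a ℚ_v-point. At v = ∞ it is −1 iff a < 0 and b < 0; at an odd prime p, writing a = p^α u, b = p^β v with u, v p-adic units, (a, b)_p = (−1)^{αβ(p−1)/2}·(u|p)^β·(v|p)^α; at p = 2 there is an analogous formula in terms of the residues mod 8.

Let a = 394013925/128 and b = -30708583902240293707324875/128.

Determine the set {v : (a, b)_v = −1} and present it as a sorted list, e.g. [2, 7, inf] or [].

[17, 19, 23, 47]

Mod squares: a ≡ 3502346, b ≡ -89012123590. Check v ∈ {∞, 2, 3, 5, 13, 17, 19, 23, 37, 47, 53}.
v=37: a=37^1·(≡25), b=37^3·(≡11) mod 37; (25|37)=+1, (11|37)=+1; (−1)^{1·3·18}·(+1)^3·(+1)^1 = +1.
v=5: a=5^2·(≡4), b=5^3·(≡2) mod 5; (4|5)=+1, (2|5)=-1; (−1)^{2·3·2}·(+1)^3·(-1)^2 = +1.
v=23: a=23^0·(≡11), b=23^1·(≡12) mod 23; (11|23)=-1, (12|23)=+1; (−1)^{0·1·11}·(-1)^1·(+1)^0 = -1.
v=19: a=19^1·(≡14), b=19^3·(≡12) mod 19; (14|19)=-1, (12|19)=-1; (−1)^{1·3·9}·(-1)^3·(-1)^1 = -1.
v=17: a=17^0·(≡7), b=17^1·(≡12) mod 17; (7|17)=-1, (12|17)=-1; (−1)^{0·1·8}·(-1)^1·(-1)^0 = -1.
v=∞: 3502346 > 0 and -89012123590 < 0  ⇒  (a,b)_∞ = +1.
v=13: a=13^0·(≡10), b=13^1·(≡11) mod 13; (10|13)=+1, (11|13)=-1; (−1)^{0·1·6}·(+1)^1·(-1)^0 = +1.
v=3: a=3^2·(≡2), b=3^2·(≡2) mod 3; (2|3)=-1, (2|3)=-1; (−1)^{2·2·1}·(-1)^2·(-1)^2 = +1.
v=2: v_2(a)=-7, v_2(b)=-7; units ≡ 5, 5 (mod 8); ε·ε+αω+βω = 0·0+-7·1+-7·1 ≡ 0  ⇒  (a,b)_2 = +1.
v=53: a=53^1·(≡13), b=53^3·(≡49) mod 53; (13|53)=+1, (49|53)=+1; (−1)^{1·3·26}·(+1)^3·(+1)^1 = +1.
v=47: a=47^1·(≡45), b=47^3·(≡22) mod 47; (45|47)=-1, (22|47)=-1; (−1)^{1·3·23}·(-1)^3·(-1)^1 = -1.
|Ram(3502346, -89012123590)| = 4, even; anisotropic at {17, 19, 23, 47}.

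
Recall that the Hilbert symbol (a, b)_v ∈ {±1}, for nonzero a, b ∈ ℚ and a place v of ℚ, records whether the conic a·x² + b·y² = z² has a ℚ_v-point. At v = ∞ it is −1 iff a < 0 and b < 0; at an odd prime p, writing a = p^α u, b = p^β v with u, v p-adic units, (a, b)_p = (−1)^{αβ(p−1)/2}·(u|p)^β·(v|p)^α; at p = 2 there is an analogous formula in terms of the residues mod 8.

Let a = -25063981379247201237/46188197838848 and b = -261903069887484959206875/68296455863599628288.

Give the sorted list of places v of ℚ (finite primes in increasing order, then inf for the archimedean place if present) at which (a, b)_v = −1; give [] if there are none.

[3, 7, 17, inf]

(a, b) ≡ (-714, -102) mod (ℚ^×)²; places V = {2, 3, 5, 7, 11, 13, 17, 19, ∞}.
(a,b)_19: α=-4, u≡8; β=-6, v≡8 (mod 19); (8|19)=-1, (8|19)=-1; sign (−1)^0·-1^-6·-1^-4 = +1.
(a,b)_3: α=11, u≡2; β=11, v≡2 (mod 3); (2|3)=-1, (2|3)=-1; sign (−1)^1·-1^11·-1^11 = -1.
(a,b)_13: α=-2, u≡4; β=-2, v≡6 (mod 13); (4|13)=+1, (6|13)=-1; sign (−1)^0·+1^-2·-1^-2 = +1.
(a,b)_∞: sgn(-714)=−, sgn(-102)=−, so -1.
(a,b)_5: α=0, u≡1; β=4, v≡3 (mod 5); (1|5)=+1, (3|5)=-1; sign (−1)^0·+1^4·-1^0 = +1.
(a,b)_17: α=5, u≡16; β=7, v≡5 (mod 17); (16|17)=+1, (5|17)=-1; sign (−1)^0·+1^7·-1^5 = -1.
(a,b)_2: α=-21, β=-33; u≡3, v≡5 (mod 8); ε(u)ε(v)=1·0, αω(v)=-21·1, βω(u)=-33·1; sum ≡ 0  ⇒  +1.
(a,b)_7: α=7, u≡3; β=8, v≡5 (mod 7); (3|7)=-1, (5|7)=-1; sign (−1)^0·-1^8·-1^7 = -1.
(a,b)_11: α=2, u≡4; β=0, v≡10 (mod 11); (4|11)=+1, (10|11)=-1; sign (−1)^0·+1^0·-1^2 = +1.
(-714, -102 / ℚ) ramifies at {3, 7, 17, ∞}: a division algebra.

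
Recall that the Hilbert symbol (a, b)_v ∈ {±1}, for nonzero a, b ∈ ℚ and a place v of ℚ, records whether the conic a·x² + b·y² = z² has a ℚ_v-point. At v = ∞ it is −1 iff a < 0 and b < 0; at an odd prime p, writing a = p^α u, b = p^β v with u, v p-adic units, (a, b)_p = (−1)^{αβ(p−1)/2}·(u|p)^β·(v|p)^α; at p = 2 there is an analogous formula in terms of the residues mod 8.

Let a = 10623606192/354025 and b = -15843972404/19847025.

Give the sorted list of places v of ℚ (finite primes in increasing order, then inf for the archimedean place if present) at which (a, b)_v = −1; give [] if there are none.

(a, b) ≡ (3, -29) mod (ℚ^×)²; places V = {2, 3, 5, 7, 11, 13, 17, 19, 29, 31, ∞}.
(a,b)_13: α=0, u≡12; β=2, v≡10 (mod 13); (12|13)=+1, (10|13)=+1; sign (−1)^0·+1^2·+1^0 = +1.
(a,b)_7: α=-2, u≡3; β=0, v≡3 (mod 7); (3|7)=-1, (3|7)=-1; sign (−1)^0·-1^0·-1^-2 = +1.
(a,b)_2: α=4, β=2; u≡3, v≡3 (mod 8); ε(u)ε(v)=1·1, αω(v)=4·1, βω(u)=2·1; sum ≡ 1  ⇒  -1.
(a,b)_11: α=0, u≡1; β=-2, v≡1 (mod 11); (1|11)=+1, (1|11)=+1; sign (−1)^0·+1^-2·+1^0 = +1.
(a,b)_19: α=2, u≡15; β=0, v≡6 (mod 19); (15|19)=-1, (6|19)=+1; sign (−1)^0·-1^0·+1^2 = +1.
(a,b)_31: α=0, u≡12; β=2, v≡4 (mod 31); (12|31)=-1, (4|31)=+1; sign (−1)^0·-1^2·+1^0 = +1.
(a,b)_29: α=2, u≡8; β=3, v≡16 (mod 29); (8|29)=-1, (16|29)=+1; sign (−1)^0·-1^3·+1^2 = -1.
(a,b)_17: α=-2, u≡5; β=0, v≡5 (mod 17); (5|17)=-1, (5|17)=-1; sign (−1)^0·-1^0·-1^-2 = +1.
(a,b)_5: α=-2, u≡2; β=-2, v≡1 (mod 5); (2|5)=-1, (1|5)=+1; sign (−1)^0·-1^-2·+1^-2 = +1.
(a,b)_3: α=7, u≡1; β=-8, v≡1 (mod 3); (1|3)=+1, (1|3)=+1; sign (−1)^0·+1^-8·+1^7 = +1.
(a,b)_∞: sgn(3)=+, sgn(-29)=−, so +1.
Ram(3, -29) = {2, 29}; no ℚ_2-point on the conic.

[2, 29]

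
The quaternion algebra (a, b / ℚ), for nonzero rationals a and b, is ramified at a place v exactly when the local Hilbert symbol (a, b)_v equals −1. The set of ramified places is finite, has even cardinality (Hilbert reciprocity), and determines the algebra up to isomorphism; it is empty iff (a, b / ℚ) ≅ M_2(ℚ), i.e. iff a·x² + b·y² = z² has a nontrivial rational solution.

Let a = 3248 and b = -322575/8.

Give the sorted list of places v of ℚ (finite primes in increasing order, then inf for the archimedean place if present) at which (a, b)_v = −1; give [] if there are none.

Mod squares: a ≡ 203, b ≡ -25806. Check v ∈ {∞, 2, 3, 5, 7, 11, 17, 23, 29}.
v=∞: 203 > 0 and -25806 < 0  ⇒  (a,b)_∞ = +1.
v=11: a=11^0·(≡3), b=11^1·(≡7) mod 11; (3|11)=+1, (7|11)=-1; (−1)^{0·1·5}·(+1)^1·(-1)^0 = +1.
v=5: a=5^0·(≡3), b=5^2·(≡4) mod 5; (3|5)=-1, (4|5)=+1; (−1)^{0·2·2}·(-1)^2·(+1)^0 = +1.
v=7: a=7^1·(≡2), b=7^0·(≡6) mod 7; (2|7)=+1, (6|7)=-1; (−1)^{1·0·3}·(+1)^0·(-1)^1 = -1.
v=29: a=29^1·(≡25), b=29^0·(≡28) mod 29; (25|29)=+1, (28|29)=+1; (−1)^{1·0·14}·(+1)^0·(+1)^1 = +1.
v=3: a=3^0·(≡2), b=3^1·(≡2) mod 3; (2|3)=-1, (2|3)=-1; (−1)^{0·1·1}·(-1)^1·(-1)^0 = -1.
v=23: a=23^0·(≡5), b=23^1·(≡15) mod 23; (5|23)=-1, (15|23)=-1; (−1)^{0·1·11}·(-1)^1·(-1)^0 = -1.
v=2: v_2(a)=4, v_2(b)=-3; units ≡ 3, 1 (mod 8); ε·ε+αω+βω = 1·0+4·0+-3·1 ≡ 1  ⇒  (a,b)_2 = -1.
v=17: a=17^0·(≡1), b=17^1·(≡6) mod 17; (1|17)=+1, (6|17)=-1; (−1)^{0·1·8}·(+1)^1·(-1)^0 = +1.
Ram(203, -25806) = {2, 3, 7, 23}; no ℚ_2-point on the conic.

[2, 3, 7, 23]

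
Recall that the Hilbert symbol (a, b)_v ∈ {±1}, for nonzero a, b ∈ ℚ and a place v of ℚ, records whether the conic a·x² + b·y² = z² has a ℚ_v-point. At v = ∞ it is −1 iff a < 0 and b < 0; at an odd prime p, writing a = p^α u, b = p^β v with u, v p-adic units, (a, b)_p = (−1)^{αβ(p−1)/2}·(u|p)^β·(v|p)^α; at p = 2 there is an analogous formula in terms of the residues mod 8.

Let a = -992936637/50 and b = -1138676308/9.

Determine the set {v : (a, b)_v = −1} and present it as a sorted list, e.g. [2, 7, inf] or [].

[11, inf]

Mod squares: a ≡ -154, b ≡ -133. Check v ∈ {∞, 2, 3, 5, 7, 11, 19}.
v=3: a=3^6·(≡2), b=3^-2·(≡2) mod 3; (2|3)=-1, (2|3)=-1; (−1)^{6·-2·1}·(-1)^-2·(-1)^6 = +1.
v=7: a=7^3·(≡5), b=7^3·(≡4) mod 7; (5|7)=-1, (4|7)=+1; (−1)^{3·3·3}·(-1)^3·(+1)^3 = +1.
v=∞: -154 < 0 and -133 < 0  ⇒  (a,b)_∞ = -1.
v=2: v_2(a)=-1, v_2(b)=2; units ≡ 3, 3 (mod 8); ε·ε+αω+βω = 1·1+-1·1+2·1 ≡ 0  ⇒  (a,b)_2 = +1.
v=5: a=5^-2·(≡4), b=5^0·(≡3) mod 5; (4|5)=+1, (3|5)=-1; (−1)^{-2·0·2}·(+1)^0·(-1)^-2 = +1.
v=11: a=11^1·(≡2), b=11^2·(≡2) mod 11; (2|11)=-1, (2|11)=-1; (−1)^{1·2·5}·(-1)^2·(-1)^1 = -1.
v=19: a=19^2·(≡11), b=19^3·(≡18) mod 19; (11|19)=+1, (18|19)=-1; (−1)^{2·3·9}·(+1)^3·(-1)^2 = +1.
Ram(-154, -133) = {11, ∞}; no ℚ_11-point on the conic.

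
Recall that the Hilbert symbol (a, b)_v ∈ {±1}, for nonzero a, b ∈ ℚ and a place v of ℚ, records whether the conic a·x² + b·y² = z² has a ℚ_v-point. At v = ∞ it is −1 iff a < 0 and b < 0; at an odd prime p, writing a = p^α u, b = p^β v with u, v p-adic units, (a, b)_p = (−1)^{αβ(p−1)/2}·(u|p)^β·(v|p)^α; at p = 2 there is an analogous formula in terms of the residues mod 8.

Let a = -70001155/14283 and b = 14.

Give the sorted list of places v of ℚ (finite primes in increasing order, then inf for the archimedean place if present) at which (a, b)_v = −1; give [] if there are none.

Mod squares: a ≡ -1785, b ≡ 14. Check v ∈ {∞, 2, 3, 5, 7, 17, 23}.
v=∞: -1785 < 0 and 14 > 0  ⇒  (a,b)_∞ = +1.
v=23: a=23^-2·(≡3), b=23^0·(≡14) mod 23; (3|23)=+1, (14|23)=-1; (−1)^{-2·0·11}·(+1)^0·(-1)^-2 = +1.
v=7: a=7^7·(≡2), b=7^1·(≡2) mod 7; (2|7)=+1, (2|7)=+1; (−1)^{7·1·3}·(+1)^1·(+1)^7 = -1.
v=17: a=17^1·(≡14), b=17^0·(≡14) mod 17; (14|17)=-1, (14|17)=-1; (−1)^{1·0·8}·(-1)^0·(-1)^1 = -1.
v=2: v_2(a)=0, v_2(b)=1; units ≡ 7, 7 (mod 8); ε·ε+αω+βω = 1·1+0·0+1·0 ≡ 1  ⇒  (a,b)_2 = -1.
v=5: a=5^1·(≡3), b=5^0·(≡4) mod 5; (3|5)=-1, (4|5)=+1; (−1)^{1·0·2}·(-1)^0·(+1)^1 = +1.
v=3: a=3^-3·(≡2), b=3^0·(≡2) mod 3; (2|3)=-1, (2|3)=-1; (−1)^{-3·0·1}·(-1)^0·(-1)^-3 = -1.
Ram(-1785, 14) = {2, 3, 7, 17}; no ℚ_2-point on the conic.

[2, 3, 7, 17]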